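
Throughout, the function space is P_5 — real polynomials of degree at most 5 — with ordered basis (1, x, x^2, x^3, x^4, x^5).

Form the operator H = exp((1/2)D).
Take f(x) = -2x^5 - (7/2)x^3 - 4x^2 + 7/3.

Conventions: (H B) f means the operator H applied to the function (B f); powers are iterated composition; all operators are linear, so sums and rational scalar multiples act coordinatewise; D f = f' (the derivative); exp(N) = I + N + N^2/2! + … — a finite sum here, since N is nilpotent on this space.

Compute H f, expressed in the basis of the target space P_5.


order-1 term: -5x^4 - (21/4)x^2 - 4x
order-2 term: -5x^3 - (21/8)x - 1
order-3 term: -(5/2)x^2 - 7/16
order-4 term: -(5/8)x
order-5 term: -1/16
the series for exp((1/2)D) f terminates at order 5
exp((1/2)D) f = -2x^5 - 5x^4 - (17/2)x^3 - (47/4)x^2 - (29/4)x + 5/6

g(x) = -2x^5 - 5x^4 - (17/2)x^3 - (47/4)x^2 - (29/4)x + 5/6


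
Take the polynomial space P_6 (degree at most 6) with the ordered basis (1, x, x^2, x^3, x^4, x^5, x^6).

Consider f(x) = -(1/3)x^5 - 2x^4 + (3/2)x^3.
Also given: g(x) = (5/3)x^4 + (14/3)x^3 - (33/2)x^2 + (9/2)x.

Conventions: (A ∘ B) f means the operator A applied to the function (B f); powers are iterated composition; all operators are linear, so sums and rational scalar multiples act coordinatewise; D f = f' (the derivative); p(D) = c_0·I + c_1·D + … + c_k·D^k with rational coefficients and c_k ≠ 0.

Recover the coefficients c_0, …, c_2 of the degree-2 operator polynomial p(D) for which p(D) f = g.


p(D) = -D + (1/2)·D^2, i.e. c_0 = 0, c_1 = -1, c_2 = 1/2

D^0 f = -(1/3)x^5 - 2x^4 + (3/2)x^3
D^1 f = -(5/3)x^4 - 8x^3 + (9/2)x^2
D^2 f = -(20/3)x^3 - 24x^2 + 9x
matching coefficients of g against c_0 f + c_1 Df + … from the top degree down determines the c_i
solution: c_0 = 0, c_1 = -1, c_2 = 1/2


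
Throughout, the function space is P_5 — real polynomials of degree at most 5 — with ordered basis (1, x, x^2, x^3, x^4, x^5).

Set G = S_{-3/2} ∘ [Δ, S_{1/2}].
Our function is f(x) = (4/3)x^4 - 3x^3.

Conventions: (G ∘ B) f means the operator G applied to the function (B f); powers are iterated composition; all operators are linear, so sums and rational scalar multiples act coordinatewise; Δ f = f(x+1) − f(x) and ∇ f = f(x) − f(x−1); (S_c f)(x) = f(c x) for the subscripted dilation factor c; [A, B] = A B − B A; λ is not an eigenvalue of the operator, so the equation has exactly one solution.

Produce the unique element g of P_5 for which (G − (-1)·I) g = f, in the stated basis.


write g with unknown coordinates in the stated basis and equate coefficients in (G − (-1)·I) g = f
solving from the highest basis element down gives g = (4/3)x^4 - (33/8)x^3 - (27/256)x^2 + (3625/1024)x - 1369/2048
check: G g = (9/8)x^3 + (27/256)x^2 - (3625/1024)x + 1369/2048
so G g − (-1)·g = (4/3)x^4 - 3x^3 = f ✓

the image equals g(x) = (4/3)x^4 - (33/8)x^3 - (27/256)x^2 + (3625/1024)x - 1369/2048


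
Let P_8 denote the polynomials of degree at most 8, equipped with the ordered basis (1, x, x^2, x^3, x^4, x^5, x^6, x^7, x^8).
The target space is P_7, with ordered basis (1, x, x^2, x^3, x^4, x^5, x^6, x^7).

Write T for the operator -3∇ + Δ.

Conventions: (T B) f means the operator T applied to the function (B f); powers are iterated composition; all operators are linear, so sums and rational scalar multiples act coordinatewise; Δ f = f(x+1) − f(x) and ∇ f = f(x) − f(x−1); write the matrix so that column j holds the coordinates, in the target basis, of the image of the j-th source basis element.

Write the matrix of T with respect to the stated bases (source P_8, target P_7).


image of 1: 0
image of x: -2
image of x^2: -4x + 4
image of x^3: -6x^2 + 12x - 2
image of x^4: -8x^3 + 24x^2 - 8x + 4
image of x^5: -10x^4 + 40x^3 - 20x^2 + 20x - 2
image of x^6: -12x^5 + 60x^4 - 40x^3 + 60x^2 - 12x + 4
image of x^7: -14x^6 + 84x^5 - 70x^4 + 140x^3 - 42x^2 + 28x - 2
image of x^8: -16x^7 + 112x^6 - 112x^5 + 280x^4 - 112x^3 + 112x^2 - 16x + 4
each image's coordinates form column j of the matrix

the matrix is [[0, -2, 4, -2, 4, -2, 4, -2, 4]; [0, 0, -4, 12, -8, 20, -12, 28, -16]; [0, 0, 0, -6, 24, -20, 60, -42, 112]; [0, 0, 0, 0, -8, 40, -40, 140, -112]; [0, 0, 0, 0, 0, -10, 60, -70, 280]; [0, 0, 0, 0, 0, 0, -12, 84, -112]; [0, 0, 0, 0, 0, 0, 0, -14, 112]; [0, 0, 0, 0, 0, 0, 0, 0, -16]] (rows listed top to bottom)


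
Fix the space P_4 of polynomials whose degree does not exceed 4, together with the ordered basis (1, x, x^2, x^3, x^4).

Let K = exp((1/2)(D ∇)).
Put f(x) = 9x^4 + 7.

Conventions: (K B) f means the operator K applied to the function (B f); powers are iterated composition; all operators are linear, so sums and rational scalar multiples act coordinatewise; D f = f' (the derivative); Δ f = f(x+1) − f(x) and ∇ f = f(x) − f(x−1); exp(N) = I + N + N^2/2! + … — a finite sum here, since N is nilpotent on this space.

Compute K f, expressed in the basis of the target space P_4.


order-1 term: 54x^2 - 54x + 18
order-2 term: 27
the series for exp((1/2)(D ∇)) f terminates at order 2
exp((1/2)(D ∇)) f = 9x^4 + 54x^2 - 54x + 52

the result is g(x) = 9x^4 + 54x^2 - 54x + 52


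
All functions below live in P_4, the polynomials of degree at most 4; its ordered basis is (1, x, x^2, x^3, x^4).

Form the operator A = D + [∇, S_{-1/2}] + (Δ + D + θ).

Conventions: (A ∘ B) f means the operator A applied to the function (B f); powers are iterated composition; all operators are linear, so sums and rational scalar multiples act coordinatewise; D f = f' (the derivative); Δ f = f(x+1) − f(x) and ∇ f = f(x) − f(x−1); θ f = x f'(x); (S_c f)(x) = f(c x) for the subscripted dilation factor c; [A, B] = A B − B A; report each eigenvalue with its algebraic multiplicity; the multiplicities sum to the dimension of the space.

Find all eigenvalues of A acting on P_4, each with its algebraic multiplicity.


image of 1: 0
image of x: x + 3/2
image of x^2: 2x^2 + (15/2)x + 7/4
image of x^3: 3x^3 + (63/8)x^2 + (15/8)x - 1/8
image of x^4: 4x^4 + (51/4)x^3 + (57/8)x^2 + (25/4)x + 31/16
the matrix is upper triangular; its diagonal is (0, 1, 2, 3, 4)
for a triangular matrix the eigenvalues are the diagonal entries, with algebraic multiplicity their repetition count

λ = 0 (multiplicity 1), λ = 1 (multiplicity 1), λ = 2 (multiplicity 1), λ = 3 (multiplicity 1), λ = 4 (multiplicity 1)


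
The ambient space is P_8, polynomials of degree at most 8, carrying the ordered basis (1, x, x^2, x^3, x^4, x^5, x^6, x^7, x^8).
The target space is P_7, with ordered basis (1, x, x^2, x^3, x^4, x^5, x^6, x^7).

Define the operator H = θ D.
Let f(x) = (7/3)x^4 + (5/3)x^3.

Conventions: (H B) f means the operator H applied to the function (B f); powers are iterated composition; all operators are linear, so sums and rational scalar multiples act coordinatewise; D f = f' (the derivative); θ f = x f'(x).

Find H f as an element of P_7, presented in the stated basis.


the image equals g(x) = 28x^3 + 10x^2

D f = (28/3)x^3 + 5x^2
θ D f = 28x^3 + 10x^2


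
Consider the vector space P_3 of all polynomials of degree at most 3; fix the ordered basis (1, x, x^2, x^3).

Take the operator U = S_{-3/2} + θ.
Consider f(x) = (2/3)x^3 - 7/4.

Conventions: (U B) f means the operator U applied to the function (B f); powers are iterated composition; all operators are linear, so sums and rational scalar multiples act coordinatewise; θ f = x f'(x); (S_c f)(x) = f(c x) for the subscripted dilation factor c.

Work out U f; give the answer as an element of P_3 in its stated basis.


the result is g(x) = -(1/4)x^3 - 7/4

S_{-3/2} f = -(9/4)x^3 - 7/4
θ f = 2x^3
(S_{-3/2} + θ) f = -(1/4)x^3 - 7/4


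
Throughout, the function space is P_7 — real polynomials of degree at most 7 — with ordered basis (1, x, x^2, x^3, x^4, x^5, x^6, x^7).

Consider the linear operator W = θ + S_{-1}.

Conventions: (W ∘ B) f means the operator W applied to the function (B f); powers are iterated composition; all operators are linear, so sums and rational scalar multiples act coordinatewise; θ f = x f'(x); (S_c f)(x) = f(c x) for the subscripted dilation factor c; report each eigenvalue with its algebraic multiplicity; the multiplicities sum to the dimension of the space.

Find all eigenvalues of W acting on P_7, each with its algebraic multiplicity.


image of 1: 1
image of x: 0
image of x^2: 3x^2
image of x^3: 2x^3
image of x^4: 5x^4
image of x^5: 4x^5
image of x^6: 7x^6
image of x^7: 6x^7
the matrix is upper triangular; its diagonal is (1, 0, 3, 2, 5, 4, 7, 6)
for a triangular matrix the eigenvalues are the diagonal entries, with algebraic multiplicity their repetition count

λ = 0 (multiplicity 1), λ = 1 (multiplicity 1), λ = 2 (multiplicity 1), λ = 3 (multiplicity 1), λ = 4 (multiplicity 1), λ = 5 (multiplicity 1), λ = 6 (multiplicity 1), λ = 7 (multiplicity 1)


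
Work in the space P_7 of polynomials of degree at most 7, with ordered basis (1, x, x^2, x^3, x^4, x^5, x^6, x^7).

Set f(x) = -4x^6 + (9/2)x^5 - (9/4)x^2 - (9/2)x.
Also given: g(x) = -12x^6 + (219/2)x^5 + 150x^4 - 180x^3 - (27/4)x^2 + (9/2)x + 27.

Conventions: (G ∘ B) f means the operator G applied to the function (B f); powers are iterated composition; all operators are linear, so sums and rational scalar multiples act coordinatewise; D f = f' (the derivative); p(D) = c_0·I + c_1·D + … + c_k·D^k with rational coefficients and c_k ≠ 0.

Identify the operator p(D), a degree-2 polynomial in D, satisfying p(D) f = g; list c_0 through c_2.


c_0 = 3, c_1 = -4, c_2 = -2

D^0 f = -4x^6 + (9/2)x^5 - (9/4)x^2 - (9/2)x
D^1 f = -24x^5 + (45/2)x^4 - (9/2)x - 9/2
D^2 f = -120x^4 + 90x^3 - 9/2
matching coefficients of g against c_0 f + c_1 Df + … from the top degree down determines the c_i
solution: c_0 = 3, c_1 = -4, c_2 = -2


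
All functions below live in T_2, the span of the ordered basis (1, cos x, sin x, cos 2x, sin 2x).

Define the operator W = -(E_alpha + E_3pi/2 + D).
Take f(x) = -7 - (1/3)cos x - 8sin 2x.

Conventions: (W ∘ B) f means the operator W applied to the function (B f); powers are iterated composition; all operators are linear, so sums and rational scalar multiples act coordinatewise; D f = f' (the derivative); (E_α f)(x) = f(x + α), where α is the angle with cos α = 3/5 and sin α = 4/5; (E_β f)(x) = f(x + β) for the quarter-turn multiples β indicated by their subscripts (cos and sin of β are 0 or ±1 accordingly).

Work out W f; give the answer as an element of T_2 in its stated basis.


g(x) = 14 + (1/5)cos x - (4/15)sin x + (592/25)cos 2x - (256/25)sin 2x

E_alpha f = -7 - (1/5)cos x + (4/15)sin x - (192/25)cos 2x + (56/25)sin 2x
E_3pi/2 f = -7 - (1/3)sin x + 8sin 2x
D f = (1/3)sin x - 16cos 2x
(E_alpha + E_3pi/2 + D) f = -14 - (1/5)cos x + (4/15)sin x - (592/25)cos 2x + (256/25)sin 2x
(-(E_alpha + E_3pi/2 + D)) f = 14 + (1/5)cos x - (4/15)sin x + (592/25)cos 2x - (256/25)sin 2x


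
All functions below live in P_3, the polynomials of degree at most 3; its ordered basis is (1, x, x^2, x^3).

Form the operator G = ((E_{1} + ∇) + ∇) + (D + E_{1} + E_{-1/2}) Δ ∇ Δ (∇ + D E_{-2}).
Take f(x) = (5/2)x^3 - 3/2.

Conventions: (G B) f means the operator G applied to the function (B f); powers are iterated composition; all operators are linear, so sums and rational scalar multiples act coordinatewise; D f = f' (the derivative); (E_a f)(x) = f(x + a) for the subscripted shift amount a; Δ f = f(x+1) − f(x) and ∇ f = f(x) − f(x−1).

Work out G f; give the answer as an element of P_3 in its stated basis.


the image equals g(x) = (5/2)x^3 + (45/2)x^2 - (15/2)x + 6

E_{1} f = (5/2)x^3 + (15/2)x^2 + (15/2)x + 1
∇ f = (15/2)x^2 - (15/2)x + 5/2
(E_{1} + ∇) f = (5/2)x^3 + 15x^2 + 7/2
∇ f = (15/2)x^2 - (15/2)x + 5/2
((E_{1} + ∇) + ∇) f = (5/2)x^3 + (45/2)x^2 - (15/2)x + 6
∇ f = (15/2)x^2 - (15/2)x + 5/2
E_{-2} f = (5/2)x^3 - 15x^2 + 30x - 43/2
D E_{-2} f = (15/2)x^2 - 30x + 30
(∇ + D E_{-2}) f = 15x^2 - (75/2)x + 65/2
Δ (∇ + D E_{-2}) f = 30x - 45/2
∇ Δ (∇ + D E_{-2}) f = 30
Δ ∇ Δ (∇ + D E_{-2}) f = 0
D (Δ ∇) Δ (∇ + D E_{-2}) f = 0
E_{1} (Δ ∇) Δ (∇ + D E_{-2}) f = 0
E_{-1/2} (Δ ∇) Δ (∇ + D E_{-2}) f = 0
(D + E_{1} + E_{-1/2}) (Δ ∇) Δ (∇ + D E_{-2}) f = 0
(((E_{1} + ∇) + ∇) + (D + E_{1} + E_{-1/2}) Δ ∇ Δ (∇ + D E_{-2})) f = (5/2)x^3 + (45/2)x^2 - (15/2)x + 6


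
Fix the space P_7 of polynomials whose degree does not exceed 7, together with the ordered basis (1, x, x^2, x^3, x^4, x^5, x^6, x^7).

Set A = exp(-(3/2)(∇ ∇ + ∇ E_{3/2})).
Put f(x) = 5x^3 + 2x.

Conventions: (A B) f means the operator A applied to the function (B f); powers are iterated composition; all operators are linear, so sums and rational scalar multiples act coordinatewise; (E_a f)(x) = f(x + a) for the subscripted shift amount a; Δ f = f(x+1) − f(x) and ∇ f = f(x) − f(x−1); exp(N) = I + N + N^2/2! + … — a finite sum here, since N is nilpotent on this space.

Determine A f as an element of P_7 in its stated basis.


order-1 term: -(45/2)x^2 - 90x + 141/8
order-2 term: (135/4)x + 135
order-3 term: -135/8
the series for exp(-(3/2)(∇ ∇ + ∇ E_{3/2})) f terminates at order 3
exp(-(3/2)(∇ ∇ + ∇ E_{3/2})) f = 5x^3 - (45/2)x^2 - (217/4)x + 543/4

the result is g(x) = 5x^3 - (45/2)x^2 - (217/4)x + 543/4


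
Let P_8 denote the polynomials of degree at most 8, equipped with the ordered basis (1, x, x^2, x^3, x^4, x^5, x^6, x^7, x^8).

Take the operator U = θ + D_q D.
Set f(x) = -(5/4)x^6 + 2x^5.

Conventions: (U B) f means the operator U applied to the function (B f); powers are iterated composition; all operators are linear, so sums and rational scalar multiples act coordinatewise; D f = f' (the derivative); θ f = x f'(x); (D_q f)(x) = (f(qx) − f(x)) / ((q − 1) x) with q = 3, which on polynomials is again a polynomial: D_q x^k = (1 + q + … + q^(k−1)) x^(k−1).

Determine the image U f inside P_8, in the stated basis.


θ f = -(15/2)x^6 + 10x^5
D f = -(15/2)x^5 + 10x^4
D_q D f = -(1815/2)x^4 + 400x^3
(θ + D_q D) f = -(15/2)x^6 + 10x^5 - (1815/2)x^4 + 400x^3

the image equals g(x) = -(15/2)x^6 + 10x^5 - (1815/2)x^4 + 400x^3


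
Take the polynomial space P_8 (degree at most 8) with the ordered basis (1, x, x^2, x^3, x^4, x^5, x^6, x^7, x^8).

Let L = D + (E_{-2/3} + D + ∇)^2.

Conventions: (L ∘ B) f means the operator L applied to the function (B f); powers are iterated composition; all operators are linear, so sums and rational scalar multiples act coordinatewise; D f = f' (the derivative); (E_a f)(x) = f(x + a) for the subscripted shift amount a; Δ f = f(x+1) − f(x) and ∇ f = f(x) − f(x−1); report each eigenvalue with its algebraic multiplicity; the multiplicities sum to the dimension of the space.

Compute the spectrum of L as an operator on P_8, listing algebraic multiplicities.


image of 1: 1
image of x: x + 11/3
image of x^2: x^2 + (22/3)x + 22/9
image of x^3: x^3 + 11x^2 + (22/3)x - 82/27
image of x^4: x^4 + (44/3)x^3 + (44/3)x^2 - (328/27)x + 628/81
image of x^5: x^5 + (55/3)x^4 + (220/9)x^3 - (820/27)x^2 + (3140/81)x - 4078/243
image of x^6: x^6 + 22x^5 + (110/3)x^4 - (1640/27)x^3 + (3140/27)x^2 - (8156/81)x + 25768/729
image of x^7: x^7 + (77/3)x^6 + (154/3)x^5 - (2870/27)x^4 + (21980/81)x^3 - (28546/81)x^2 + (180376/729)x - 163882/2187
image of x^8: x^8 + (88/3)x^7 + (616/9)x^6 - (4592/27)x^5 + (43960/81)x^4 - (228368/243)x^3 + (721504/729)x^2 - (1311056/2187)x + 1050124/6561
the matrix is upper triangular; its diagonal is (1, 1, 1, 1, 1, 1, 1, 1, 1)
for a triangular matrix the eigenvalues are the diagonal entries, with algebraic multiplicity their repetition count

λ = 1 (multiplicity 9)


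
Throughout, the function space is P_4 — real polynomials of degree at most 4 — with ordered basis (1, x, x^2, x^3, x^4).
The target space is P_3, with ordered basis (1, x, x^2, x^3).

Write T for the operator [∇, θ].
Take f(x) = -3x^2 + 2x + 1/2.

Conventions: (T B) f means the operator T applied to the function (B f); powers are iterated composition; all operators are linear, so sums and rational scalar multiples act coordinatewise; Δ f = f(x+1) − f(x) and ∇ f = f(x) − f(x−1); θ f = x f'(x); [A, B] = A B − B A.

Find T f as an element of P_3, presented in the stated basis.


the image equals g(x) = -6x + 8

θ f = -6x^2 + 2x
∇ θ f = -12x + 8
∇ f = -6x + 5
θ ∇ f = -6x
[∇, θ] f = -6x + 8


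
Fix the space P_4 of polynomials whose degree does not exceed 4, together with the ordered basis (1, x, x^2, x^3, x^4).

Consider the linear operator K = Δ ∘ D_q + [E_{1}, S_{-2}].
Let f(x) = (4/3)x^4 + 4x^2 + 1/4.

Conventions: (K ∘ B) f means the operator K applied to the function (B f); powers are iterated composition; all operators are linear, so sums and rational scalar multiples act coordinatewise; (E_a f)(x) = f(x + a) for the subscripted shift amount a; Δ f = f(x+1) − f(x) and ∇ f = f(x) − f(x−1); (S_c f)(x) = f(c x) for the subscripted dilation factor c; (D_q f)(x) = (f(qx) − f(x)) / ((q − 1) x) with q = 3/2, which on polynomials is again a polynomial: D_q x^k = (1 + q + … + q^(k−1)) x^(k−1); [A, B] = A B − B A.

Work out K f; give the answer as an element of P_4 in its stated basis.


g(x) = 128x^3 + (257/2)x^2 + (353/2)x + 317/6

D_q f = (65/6)x^3 + 10x
Δ D_q f = (65/2)x^2 + (65/2)x + 125/6
S_{-2} f = (64/3)x^4 + 16x^2 + 1/4
E_{1} S_{-2} f = (64/3)x^4 + (256/3)x^3 + 144x^2 + (352/3)x + 451/12
E_{1} f = (4/3)x^4 + (16/3)x^3 + 12x^2 + (40/3)x + 67/12
S_{-2} E_{1} f = (64/3)x^4 - (128/3)x^3 + 48x^2 - (80/3)x + 67/12
[E_{1}, S_{-2}] f = 128x^3 + 96x^2 + 144x + 32
(Δ ∘ D_q + [E_{1}, S_{-2}]) f = 128x^3 + (257/2)x^2 + (353/2)x + 317/6


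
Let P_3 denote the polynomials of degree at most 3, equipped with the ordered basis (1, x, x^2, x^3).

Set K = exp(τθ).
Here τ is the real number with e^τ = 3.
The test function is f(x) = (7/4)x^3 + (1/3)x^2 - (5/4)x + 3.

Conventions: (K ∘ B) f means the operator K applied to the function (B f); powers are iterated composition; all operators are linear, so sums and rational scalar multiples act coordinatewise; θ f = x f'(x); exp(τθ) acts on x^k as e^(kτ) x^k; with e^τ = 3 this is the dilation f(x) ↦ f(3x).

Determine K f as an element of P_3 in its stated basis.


exp(τθ) x^k = e^(kτ) x^k; with e^τ = 3 this sends x^k to 3^k x^k
x ↦ 3 x
x^2 ↦ 9 x^2
x^3 ↦ 27 x^3
applying this coordinatewise to f: exp(τθ) f = (189/4)x^3 + 3x^2 - (15/4)x + 3

the image equals g(x) = (189/4)x^3 + 3x^2 - (15/4)x + 3


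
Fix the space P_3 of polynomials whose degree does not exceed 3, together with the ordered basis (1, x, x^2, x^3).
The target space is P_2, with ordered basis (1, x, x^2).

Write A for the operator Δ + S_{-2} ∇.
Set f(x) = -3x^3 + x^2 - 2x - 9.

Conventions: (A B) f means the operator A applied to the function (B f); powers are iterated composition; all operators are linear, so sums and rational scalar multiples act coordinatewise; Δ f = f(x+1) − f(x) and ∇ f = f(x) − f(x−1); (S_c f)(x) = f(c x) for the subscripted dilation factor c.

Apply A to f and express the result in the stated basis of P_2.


g(x) = -45x^2 - 29x - 10

Δ f = -9x^2 - 7x - 4
∇ f = -9x^2 + 11x - 6
S_{-2} ∇ f = -36x^2 - 22x - 6
(Δ + S_{-2} ∇) f = -45x^2 - 29x - 10


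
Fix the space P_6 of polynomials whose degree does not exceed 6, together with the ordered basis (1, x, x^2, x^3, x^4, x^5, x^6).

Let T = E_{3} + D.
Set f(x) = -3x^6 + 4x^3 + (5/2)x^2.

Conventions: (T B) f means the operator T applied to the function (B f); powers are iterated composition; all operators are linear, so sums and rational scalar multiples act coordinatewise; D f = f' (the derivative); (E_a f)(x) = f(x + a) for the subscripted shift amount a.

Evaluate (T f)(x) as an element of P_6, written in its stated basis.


the result is g(x) = -3x^6 - 72x^5 - 405x^4 - 1616x^3 - (7189/2)x^2 - 4246x - 4113/2

E_{3} f = -3x^6 - 54x^5 - 405x^4 - 1616x^3 - (7213/2)x^2 - 4251x - 4113/2
D f = -18x^5 + 12x^2 + 5x
(E_{3} + D) f = -3x^6 - 72x^5 - 405x^4 - 1616x^3 - (7189/2)x^2 - 4246x - 4113/2


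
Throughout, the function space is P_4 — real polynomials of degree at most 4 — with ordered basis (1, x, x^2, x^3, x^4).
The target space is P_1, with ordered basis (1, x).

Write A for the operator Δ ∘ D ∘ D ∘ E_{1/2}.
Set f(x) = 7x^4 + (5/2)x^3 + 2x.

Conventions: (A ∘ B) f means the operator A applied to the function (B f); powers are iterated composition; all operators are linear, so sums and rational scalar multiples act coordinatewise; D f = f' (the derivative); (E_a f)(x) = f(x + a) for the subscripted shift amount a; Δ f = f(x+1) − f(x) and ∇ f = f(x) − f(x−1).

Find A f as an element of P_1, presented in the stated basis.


E_{1/2} f = 7x^4 + (33/2)x^3 + (57/4)x^2 + (59/8)x + 7/4
D E_{1/2} f = 28x^3 + (99/2)x^2 + (57/2)x + 59/8
D D E_{1/2} f = 84x^2 + 99x + 57/2
Δ D D E_{1/2} f = 168x + 183

g(x) = 168x + 183


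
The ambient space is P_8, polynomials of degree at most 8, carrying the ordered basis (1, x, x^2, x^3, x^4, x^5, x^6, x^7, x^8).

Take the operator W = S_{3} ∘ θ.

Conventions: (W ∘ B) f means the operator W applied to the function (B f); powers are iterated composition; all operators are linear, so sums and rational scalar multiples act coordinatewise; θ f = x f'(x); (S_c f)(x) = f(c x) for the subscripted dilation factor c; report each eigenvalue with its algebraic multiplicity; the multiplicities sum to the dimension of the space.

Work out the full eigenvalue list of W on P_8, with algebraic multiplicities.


λ = 0 (multiplicity 1), λ = 3 (multiplicity 1), λ = 18 (multiplicity 1), λ = 81 (multiplicity 1), λ = 324 (multiplicity 1), λ = 1215 (multiplicity 1), λ = 4374 (multiplicity 1), λ = 15309 (multiplicity 1), λ = 52488 (multiplicity 1)

image of 1: 0
image of x: 3x
image of x^2: 18x^2
image of x^3: 81x^3
image of x^4: 324x^4
image of x^5: 1215x^5
image of x^6: 4374x^6
image of x^7: 15309x^7
image of x^8: 52488x^8
the matrix is upper triangular; its diagonal is (0, 3, 18, 81, 324, 1215, 4374, 15309, 52488)
for a triangular matrix the eigenvalues are the diagonal entries, with algebraic multiplicity their repetition count


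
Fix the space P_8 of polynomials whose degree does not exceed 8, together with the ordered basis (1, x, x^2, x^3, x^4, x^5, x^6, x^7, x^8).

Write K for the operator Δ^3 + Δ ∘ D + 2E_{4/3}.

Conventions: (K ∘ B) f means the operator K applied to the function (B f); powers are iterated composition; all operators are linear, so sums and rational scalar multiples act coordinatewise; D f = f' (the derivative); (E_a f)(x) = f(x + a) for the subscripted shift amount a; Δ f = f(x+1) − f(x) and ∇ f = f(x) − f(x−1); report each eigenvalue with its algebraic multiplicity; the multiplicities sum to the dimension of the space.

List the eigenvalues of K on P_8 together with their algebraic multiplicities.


image of 1: 2
image of x: 2x + 8/3
image of x^2: 2x^2 + (16/3)x + 50/9
image of x^3: 2x^3 + 8x^2 + (50/3)x + 371/27
image of x^4: 2x^4 + (32/3)x^3 + (100/3)x^2 + (1484/27)x + 3752/81
image of x^5: 2x^5 + (40/3)x^4 + (500/9)x^3 + (3710/27)x^2 + (18760/81)x + 39713/243
image of x^6: 2x^6 + 16x^5 + (250/3)x^4 + (7420/27)x^3 + (18760/27)x^2 + (79426/81)x + 406226/729
image of x^7: 2x^7 + (56/3)x^6 + (350/3)x^5 + (12985/27)x^4 + (131320/81)x^3 + (277991/81)x^2 + (2843582/729)x + 3997799/2187
image of x^8: 2x^8 + (64/3)x^7 + (1400/9)x^6 + (20776/27)x^5 + (262640/81)x^4 + (2223928/243)x^3 + (11374328/729)x^2 + (31982392/2187)x + 38211116/6561
the matrix is upper triangular; its diagonal is (2, 2, 2, 2, 2, 2, 2, 2, 2)
for a triangular matrix the eigenvalues are the diagonal entries, with algebraic multiplicity their repetition count

λ = 2 (multiplicity 9)


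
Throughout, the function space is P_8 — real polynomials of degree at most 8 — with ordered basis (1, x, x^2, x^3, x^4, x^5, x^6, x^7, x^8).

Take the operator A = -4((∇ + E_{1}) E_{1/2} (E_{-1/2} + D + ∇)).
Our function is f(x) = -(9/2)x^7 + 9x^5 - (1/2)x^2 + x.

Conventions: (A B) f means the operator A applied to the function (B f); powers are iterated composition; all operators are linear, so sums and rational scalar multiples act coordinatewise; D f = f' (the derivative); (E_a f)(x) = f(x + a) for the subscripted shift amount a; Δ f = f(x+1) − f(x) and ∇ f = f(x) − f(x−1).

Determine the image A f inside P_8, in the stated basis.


the image equals g(x) = 18x^7 + 504x^6 + 3366x^5 + 4950x^4 + 12195x^3 + (28439/4)x^2 + (34053/8)x + 488

E_{-1/2} f = -(9/2)x^7 + (63/4)x^6 - (117/8)x^5 - (45/16)x^4 + (405/32)x^3 - (563/64)x^2 + (489/128)x - 223/256
D f = -(63/2)x^6 + 45x^4 - x + 1
∇ f = -(63/2)x^6 + (189/2)x^5 - (225/2)x^4 + (135/2)x^3 - (9/2)x^2 - (29/2)x + 6
(E_{-1/2} + D + ∇) f = -(9/2)x^7 - (189/4)x^6 + (639/8)x^5 - (1125/16)x^4 + (2565/32)x^3 - (851/64)x^2 - (1495/128)x + 1569/256
E_{1/2} (E_{-1/2} + D + ∇) f = -(9/2)x^7 - 63x^6 - (171/2)x^5 - (135/2)x^4 + (45/4)x^3 + (865/16)x^2 + (499/32)x + 69/16
∇ (E_{1/2} (E_{-1/2} + D + ∇)) f = -(63/2)x^6 - (567/2)x^5 + 360x^4 - (1035/2)x^3 + (1737/4)x^2 - (917/8)x + 425/32
E_{1} (E_{1/2} (E_{-1/2} + D + ∇)) f = -(9/2)x^7 - (189/2)x^6 - 558x^5 - (3195/2)x^4 - (10125/4)x^3 - (35387/16)x^2 - (30385/32)x - 4329/32
(∇ + E_{1}) (E_{1/2} (E_{-1/2} + D + ∇)) f = -(9/2)x^7 - 126x^6 - (1683/2)x^5 - (2475/2)x^4 - (12195/4)x^3 - (28439/16)x^2 - (34053/32)x - 122
(-4((∇ + E_{1}) E_{1/2} (E_{-1/2} + D + ∇))) f = 18x^7 + 504x^6 + 3366x^5 + 4950x^4 + 12195x^3 + (28439/4)x^2 + (34053/8)x + 488


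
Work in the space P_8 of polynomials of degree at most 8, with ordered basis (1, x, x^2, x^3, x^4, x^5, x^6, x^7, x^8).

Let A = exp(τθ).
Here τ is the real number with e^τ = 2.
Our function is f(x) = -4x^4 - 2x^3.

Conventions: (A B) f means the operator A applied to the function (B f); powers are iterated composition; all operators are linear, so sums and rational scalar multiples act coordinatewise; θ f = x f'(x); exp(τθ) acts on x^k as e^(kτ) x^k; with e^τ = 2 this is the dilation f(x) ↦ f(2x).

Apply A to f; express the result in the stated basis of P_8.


exp(τθ) x^k = e^(kτ) x^k; with e^τ = 2 this sends x^k to 2^k x^k
x^3 ↦ 8 x^3
x^4 ↦ 16 x^4
applying this coordinatewise to f: exp(τθ) f = -64x^4 - 16x^3

g(x) = -64x^4 - 16x^3


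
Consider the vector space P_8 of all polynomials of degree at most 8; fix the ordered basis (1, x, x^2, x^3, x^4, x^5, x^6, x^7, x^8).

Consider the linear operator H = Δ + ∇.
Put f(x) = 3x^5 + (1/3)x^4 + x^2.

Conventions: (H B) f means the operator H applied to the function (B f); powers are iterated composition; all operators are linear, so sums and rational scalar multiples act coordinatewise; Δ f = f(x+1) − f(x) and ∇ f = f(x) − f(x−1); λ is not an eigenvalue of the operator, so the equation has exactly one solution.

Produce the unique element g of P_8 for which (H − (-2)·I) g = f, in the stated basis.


write g with unknown coordinates in the stated basis and equate coefficients in (H − (-2)·I) g = f
solving from the highest basis element down gives g = (3/2)x^5 - (22/3)x^4 + (88/3)x^3 - (205/2)x^2 + (703/3)x - 1591/6
check: H g = 15x^4 - (176/3)x^3 + 206x^2 - (1406/3)x + 1591/3
so H g − (-2)·g = 3x^5 + (1/3)x^4 + x^2 = f ✓

g(x) = (3/2)x^5 - (22/3)x^4 + (88/3)x^3 - (205/2)x^2 + (703/3)x - 1591/6


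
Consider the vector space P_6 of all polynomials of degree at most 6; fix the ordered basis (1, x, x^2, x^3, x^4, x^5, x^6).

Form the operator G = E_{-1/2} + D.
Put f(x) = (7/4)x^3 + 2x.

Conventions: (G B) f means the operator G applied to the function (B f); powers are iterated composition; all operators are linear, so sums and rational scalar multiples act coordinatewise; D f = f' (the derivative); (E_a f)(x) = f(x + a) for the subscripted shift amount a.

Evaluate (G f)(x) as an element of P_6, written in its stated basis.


E_{-1/2} f = (7/4)x^3 - (21/8)x^2 + (53/16)x - 39/32
D f = (21/4)x^2 + 2
(E_{-1/2} + D) f = (7/4)x^3 + (21/8)x^2 + (53/16)x + 25/32

the image equals g(x) = (7/4)x^3 + (21/8)x^2 + (53/16)x + 25/32


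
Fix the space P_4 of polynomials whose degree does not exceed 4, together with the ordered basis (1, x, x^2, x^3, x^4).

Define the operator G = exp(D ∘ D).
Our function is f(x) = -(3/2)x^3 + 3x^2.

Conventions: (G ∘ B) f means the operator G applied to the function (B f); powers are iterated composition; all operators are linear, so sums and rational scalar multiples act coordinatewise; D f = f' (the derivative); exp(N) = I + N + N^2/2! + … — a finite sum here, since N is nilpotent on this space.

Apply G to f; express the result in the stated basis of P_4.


order-1 term: -9x + 6
the series for exp(D ∘ D) f terminates at order 1
exp(D ∘ D) f = -(3/2)x^3 + 3x^2 - 9x + 6

the image equals g(x) = -(3/2)x^3 + 3x^2 - 9x + 6


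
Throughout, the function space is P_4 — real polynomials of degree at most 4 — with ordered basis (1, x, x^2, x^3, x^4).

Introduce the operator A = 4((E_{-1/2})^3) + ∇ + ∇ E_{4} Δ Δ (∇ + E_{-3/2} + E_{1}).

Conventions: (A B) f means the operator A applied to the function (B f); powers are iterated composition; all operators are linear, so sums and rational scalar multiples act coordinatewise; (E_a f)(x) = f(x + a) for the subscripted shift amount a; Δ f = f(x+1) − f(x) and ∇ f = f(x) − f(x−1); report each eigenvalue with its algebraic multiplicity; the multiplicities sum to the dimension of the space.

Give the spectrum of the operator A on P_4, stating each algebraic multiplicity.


λ = 4 (multiplicity 5)

image of 1: 4
image of x: 4x - 5
image of x^2: 4x^2 - 10x + 8
image of x^3: 4x^3 - 15x^2 + 24x - 1/2
image of x^4: 4x^4 - 20x^3 + 48x^2 - 2x + 989/4
the matrix is upper triangular; its diagonal is (4, 4, 4, 4, 4)
for a triangular matrix the eigenvalues are the diagonal entries, with algebraic multiplicity their repetition count


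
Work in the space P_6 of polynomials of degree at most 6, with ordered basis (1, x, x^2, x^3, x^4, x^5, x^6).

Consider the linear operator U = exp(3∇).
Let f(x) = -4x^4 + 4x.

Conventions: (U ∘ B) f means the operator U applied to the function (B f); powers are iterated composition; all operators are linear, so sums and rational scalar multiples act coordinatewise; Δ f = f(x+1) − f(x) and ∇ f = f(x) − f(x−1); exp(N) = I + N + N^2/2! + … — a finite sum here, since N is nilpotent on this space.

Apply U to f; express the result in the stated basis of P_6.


g(x) = -4x^4 - 48x^3 - 144x^2 - 44x + 96

order-1 term: -48x^3 + 72x^2 - 48x + 24
order-2 term: -216x^2 + 432x - 252
order-3 term: -432x + 648
order-4 term: -324
the series for exp(3∇) f terminates at order 4
exp(3∇) f = -4x^4 - 48x^3 - 144x^2 - 44x + 96


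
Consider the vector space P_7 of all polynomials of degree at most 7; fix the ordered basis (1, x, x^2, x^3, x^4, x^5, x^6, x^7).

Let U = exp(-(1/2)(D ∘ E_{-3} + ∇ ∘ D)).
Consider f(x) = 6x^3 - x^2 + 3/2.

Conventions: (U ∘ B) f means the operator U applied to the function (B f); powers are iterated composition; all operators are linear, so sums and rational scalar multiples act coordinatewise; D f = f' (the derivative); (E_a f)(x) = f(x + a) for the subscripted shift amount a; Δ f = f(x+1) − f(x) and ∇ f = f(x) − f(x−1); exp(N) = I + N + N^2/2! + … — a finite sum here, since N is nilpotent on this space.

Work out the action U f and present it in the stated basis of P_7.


order-1 term: -9x^2 + 37x - 74
order-2 term: (9/2)x - 73/4
order-3 term: -3/4
the series for exp(-(1/2)(D ∘ E_{-3} + ∇ ∘ D)) f terminates at order 3
exp(-(1/2)(D ∘ E_{-3} + ∇ ∘ D)) f = 6x^3 - 10x^2 + (83/2)x - 183/2

the image equals g(x) = 6x^3 - 10x^2 + (83/2)x - 183/2


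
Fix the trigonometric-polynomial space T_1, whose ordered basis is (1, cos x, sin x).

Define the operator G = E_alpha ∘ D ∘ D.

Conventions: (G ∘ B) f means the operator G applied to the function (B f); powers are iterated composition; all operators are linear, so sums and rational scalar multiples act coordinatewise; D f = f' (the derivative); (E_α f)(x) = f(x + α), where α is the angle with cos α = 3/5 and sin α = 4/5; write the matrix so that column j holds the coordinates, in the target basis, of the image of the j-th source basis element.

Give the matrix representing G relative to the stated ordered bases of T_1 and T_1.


image of 1: 0
image of cos x: -(3/5)cos x + (4/5)sin x
image of sin x: -(4/5)cos x - (3/5)sin x
each image's coordinates form column j of the matrix

the matrix is [[0, 0, 0]; [0, -3/5, -4/5]; [0, 4/5, -3/5]] (rows listed top to bottom)


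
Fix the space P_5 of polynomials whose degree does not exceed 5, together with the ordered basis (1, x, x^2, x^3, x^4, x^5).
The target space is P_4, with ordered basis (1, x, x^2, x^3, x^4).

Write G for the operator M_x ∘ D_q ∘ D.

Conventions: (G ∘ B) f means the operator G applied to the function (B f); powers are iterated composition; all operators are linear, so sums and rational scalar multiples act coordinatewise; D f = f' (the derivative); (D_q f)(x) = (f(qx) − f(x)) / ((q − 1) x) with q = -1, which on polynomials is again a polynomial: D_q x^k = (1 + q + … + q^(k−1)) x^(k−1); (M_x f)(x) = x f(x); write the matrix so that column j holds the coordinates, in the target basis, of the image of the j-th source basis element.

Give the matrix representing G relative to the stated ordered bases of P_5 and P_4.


the matrix is [[0, 0, 0, 0, 0, 0]; [0, 0, 2, 0, 0, 0]; [0, 0, 0, 0, 0, 0]; [0, 0, 0, 0, 4, 0]; [0, 0, 0, 0, 0, 0]] (rows listed top to bottom)

image of 1: 0
image of x: 0
image of x^2: 2x
image of x^3: 0
image of x^4: 4x^3
image of x^5: 0
each image's coordinates form column j of the matrix


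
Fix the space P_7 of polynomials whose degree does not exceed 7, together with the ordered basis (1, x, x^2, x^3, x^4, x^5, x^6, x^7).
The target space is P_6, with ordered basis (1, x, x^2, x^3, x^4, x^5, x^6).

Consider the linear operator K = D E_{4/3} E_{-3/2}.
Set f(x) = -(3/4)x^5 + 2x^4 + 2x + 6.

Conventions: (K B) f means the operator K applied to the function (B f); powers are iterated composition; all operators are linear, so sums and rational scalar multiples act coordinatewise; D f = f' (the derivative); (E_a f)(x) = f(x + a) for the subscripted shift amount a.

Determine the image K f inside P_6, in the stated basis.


E_{-3/2} f = -(3/4)x^5 + (61/8)x^4 - (231/8)x^3 + (837/16)x^2 - (2815/64)x + 2409/128
E_{4/3} E_{-3/2} f = -(3/4)x^5 + (21/8)x^4 - (37/24)x^3 + (53/144)x^2 + (1129/576)x + 58769/10368
D E_{4/3} E_{-3/2} f = -(15/4)x^4 + (21/2)x^3 - (37/8)x^2 + (53/72)x + 1129/576

the result is g(x) = -(15/4)x^4 + (21/2)x^3 - (37/8)x^2 + (53/72)x + 1129/576


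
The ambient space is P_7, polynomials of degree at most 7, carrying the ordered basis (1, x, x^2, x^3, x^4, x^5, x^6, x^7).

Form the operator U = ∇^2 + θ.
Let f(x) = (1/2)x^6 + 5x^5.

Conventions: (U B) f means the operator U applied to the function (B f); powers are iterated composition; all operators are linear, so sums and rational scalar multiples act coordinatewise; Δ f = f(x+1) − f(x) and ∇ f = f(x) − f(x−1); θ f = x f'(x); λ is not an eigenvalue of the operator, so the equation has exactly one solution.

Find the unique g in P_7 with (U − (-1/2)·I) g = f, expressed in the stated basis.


write g with unknown coordinates in the stated basis and equate coefficients in (U − (-1/2)·I) g = f
solving from the highest basis element down gives g = (1/13)x^6 + (10/11)x^5 - (20/39)x^4 - (2560/1001)x^3 + (196/11)x^2 - (2400/77)x - 127916/3003
check: U g = (6/13)x^6 + (50/11)x^5 + (10/39)x^4 + (1280/1001)x^3 - (98/11)x^2 + (1200/77)x + 63958/3003
so U g − (-1/2)·g = (1/2)x^6 + 5x^5 = f ✓

g(x) = (1/13)x^6 + (10/11)x^5 - (20/39)x^4 - (2560/1001)x^3 + (196/11)x^2 - (2400/77)x - 127916/3003


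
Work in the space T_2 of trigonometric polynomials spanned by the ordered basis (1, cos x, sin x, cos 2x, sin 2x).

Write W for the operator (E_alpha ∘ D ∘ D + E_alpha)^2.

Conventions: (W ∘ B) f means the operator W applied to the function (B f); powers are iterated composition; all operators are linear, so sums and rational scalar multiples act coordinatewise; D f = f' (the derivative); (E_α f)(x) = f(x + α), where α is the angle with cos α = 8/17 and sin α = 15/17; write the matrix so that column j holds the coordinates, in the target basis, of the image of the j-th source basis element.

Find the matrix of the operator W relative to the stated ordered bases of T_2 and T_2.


the matrix is [[1, 0, 0, 0, 0]; [0, 0, 0, 0, 0]; [0, 0, 0, 0, 0]; [0, 0, 0, -285111/83521, -695520/83521]; [0, 0, 0, 695520/83521, -285111/83521]] (rows listed top to bottom)

image of 1: 1
image of cos x: 0
image of sin x: 0
image of cos 2x: -(285111/83521)cos 2x + (695520/83521)sin 2x
image of sin 2x: -(695520/83521)cos 2x - (285111/83521)sin 2x
each image's coordinates form column j of the matrix


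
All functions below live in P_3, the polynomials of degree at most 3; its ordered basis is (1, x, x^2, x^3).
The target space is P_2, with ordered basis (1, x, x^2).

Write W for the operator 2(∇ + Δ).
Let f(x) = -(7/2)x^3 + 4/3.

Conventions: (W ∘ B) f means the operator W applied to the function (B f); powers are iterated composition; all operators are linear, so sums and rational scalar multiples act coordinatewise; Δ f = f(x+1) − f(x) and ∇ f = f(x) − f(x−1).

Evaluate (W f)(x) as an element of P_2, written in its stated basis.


∇ f = -(21/2)x^2 + (21/2)x - 7/2
Δ f = -(21/2)x^2 - (21/2)x - 7/2
(∇ + Δ) f = -21x^2 - 7
(2(∇ + Δ)) f = -42x^2 - 14

the image equals g(x) = -42x^2 - 14


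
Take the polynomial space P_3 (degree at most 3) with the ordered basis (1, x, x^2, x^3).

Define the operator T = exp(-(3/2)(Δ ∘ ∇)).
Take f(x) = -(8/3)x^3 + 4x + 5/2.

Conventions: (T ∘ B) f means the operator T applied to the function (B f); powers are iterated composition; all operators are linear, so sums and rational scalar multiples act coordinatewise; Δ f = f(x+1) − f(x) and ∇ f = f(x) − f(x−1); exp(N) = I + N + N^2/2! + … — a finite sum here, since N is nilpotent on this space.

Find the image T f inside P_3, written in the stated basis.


order-1 term: 24x
the series for exp(-(3/2)(Δ ∘ ∇)) f terminates at order 1
exp(-(3/2)(Δ ∘ ∇)) f = -(8/3)x^3 + 28x + 5/2

the image equals g(x) = -(8/3)x^3 + 28x + 5/2


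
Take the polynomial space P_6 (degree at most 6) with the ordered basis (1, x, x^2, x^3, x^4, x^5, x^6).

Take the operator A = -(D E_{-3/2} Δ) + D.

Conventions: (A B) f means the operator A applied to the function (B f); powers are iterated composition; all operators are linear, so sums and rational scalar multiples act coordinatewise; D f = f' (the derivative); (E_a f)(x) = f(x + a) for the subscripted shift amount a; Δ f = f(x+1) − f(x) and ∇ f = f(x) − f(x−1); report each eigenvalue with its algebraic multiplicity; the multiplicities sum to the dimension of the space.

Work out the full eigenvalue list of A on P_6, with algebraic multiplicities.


λ = 0 (multiplicity 7)

image of 1: 0
image of x: 1
image of x^2: 2x - 2
image of x^3: 3x^2 - 6x + 6
image of x^4: 4x^3 - 12x^2 + 24x - 13
image of x^5: 5x^4 - 20x^3 + 60x^2 - 65x + 25
image of x^6: 6x^5 - 30x^4 + 120x^3 - 195x^2 + 150x - 363/8
the matrix is upper triangular; its diagonal is (0, 0, 0, 0, 0, 0, 0)
for a triangular matrix the eigenvalues are the diagonal entries, with algebraic multiplicity their repetition count


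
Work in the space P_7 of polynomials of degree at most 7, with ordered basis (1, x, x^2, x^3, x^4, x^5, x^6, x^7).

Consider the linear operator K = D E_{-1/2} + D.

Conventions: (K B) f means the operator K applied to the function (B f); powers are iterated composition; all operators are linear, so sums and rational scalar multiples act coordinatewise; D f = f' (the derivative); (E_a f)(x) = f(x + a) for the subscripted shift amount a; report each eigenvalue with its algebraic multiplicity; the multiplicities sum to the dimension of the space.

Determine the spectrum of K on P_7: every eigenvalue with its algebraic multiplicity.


image of 1: 0
image of x: 2
image of x^2: 4x - 1
image of x^3: 6x^2 - 3x + 3/4
image of x^4: 8x^3 - 6x^2 + 3x - 1/2
image of x^5: 10x^4 - 10x^3 + (15/2)x^2 - (5/2)x + 5/16
image of x^6: 12x^5 - 15x^4 + 15x^3 - (15/2)x^2 + (15/8)x - 3/16
image of x^7: 14x^6 - 21x^5 + (105/4)x^4 - (35/2)x^3 + (105/16)x^2 - (21/16)x + 7/64
the matrix is upper triangular; its diagonal is (0, 0, 0, 0, 0, 0, 0, 0)
for a triangular matrix the eigenvalues are the diagonal entries, with algebraic multiplicity their repetition count

λ = 0 (multiplicity 8)
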